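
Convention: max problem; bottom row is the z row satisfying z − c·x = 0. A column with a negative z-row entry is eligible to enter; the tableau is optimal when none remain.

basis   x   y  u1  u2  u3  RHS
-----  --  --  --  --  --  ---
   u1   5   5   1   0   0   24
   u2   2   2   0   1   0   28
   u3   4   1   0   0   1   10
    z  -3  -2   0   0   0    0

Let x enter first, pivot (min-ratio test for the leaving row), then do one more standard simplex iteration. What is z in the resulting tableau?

Ratio test on column x — row 1: 24/5 = 24/5; row 2: 28/2 = 14; row 3: 10/4 = 5/2. Minimum is 5/2 at row 3 (u3 leaves); pivot element 4.
Pivot on row 3; the z-row RHS becomes 0 − (-3)·(5/2) = 15/2.
Next entering variable (most negative z-row entry -5/4): y.
Ratio test on column y — row 1: (23/2)/(15/4) = 46/15; row 2: 23/(3/2) = 46/3; row 3: (5/2)/(1/4) = 10. Minimum is 46/15 at row 1 (u1 leaves); pivot element 15/4.
After the second pivot the z-row RHS is 15/2 − (-5/4)·(46/15) = 34/3.

34/3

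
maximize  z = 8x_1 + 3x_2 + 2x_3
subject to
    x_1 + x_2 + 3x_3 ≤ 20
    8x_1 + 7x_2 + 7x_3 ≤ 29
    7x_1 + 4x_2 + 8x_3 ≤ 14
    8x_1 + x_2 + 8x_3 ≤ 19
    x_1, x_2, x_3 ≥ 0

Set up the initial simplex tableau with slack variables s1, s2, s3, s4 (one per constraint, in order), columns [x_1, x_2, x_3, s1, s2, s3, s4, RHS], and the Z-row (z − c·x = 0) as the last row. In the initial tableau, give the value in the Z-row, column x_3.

The Z-row carries the negated objective coefficients: the x_3 entry is -2.

-2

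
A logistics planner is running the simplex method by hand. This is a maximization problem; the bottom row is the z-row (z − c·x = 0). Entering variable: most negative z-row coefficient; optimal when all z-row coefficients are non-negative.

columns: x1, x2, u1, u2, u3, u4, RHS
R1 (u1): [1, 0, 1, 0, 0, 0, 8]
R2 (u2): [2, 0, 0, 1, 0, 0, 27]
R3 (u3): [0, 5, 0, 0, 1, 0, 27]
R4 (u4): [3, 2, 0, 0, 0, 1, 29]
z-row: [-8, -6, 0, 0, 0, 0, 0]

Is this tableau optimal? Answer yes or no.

no

The z-row has a negative entry -8 in column x1, so it is not optimal.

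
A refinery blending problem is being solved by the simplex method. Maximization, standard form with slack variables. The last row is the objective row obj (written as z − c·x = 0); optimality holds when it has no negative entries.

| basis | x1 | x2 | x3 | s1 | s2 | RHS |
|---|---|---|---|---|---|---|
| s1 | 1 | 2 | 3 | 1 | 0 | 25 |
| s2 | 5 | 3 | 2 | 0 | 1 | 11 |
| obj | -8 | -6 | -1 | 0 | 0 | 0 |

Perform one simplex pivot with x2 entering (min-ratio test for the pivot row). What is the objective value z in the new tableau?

22

Ratio test on column x2 — row 1: 25/2 = 25/2; row 2: 11/3 = 11/3. Minimum is 11/3 at row 2 (s2 leaves); pivot element 3.
Pivot on row 2; the obj-row RHS becomes 0 − (-6)·(11/3) = 22.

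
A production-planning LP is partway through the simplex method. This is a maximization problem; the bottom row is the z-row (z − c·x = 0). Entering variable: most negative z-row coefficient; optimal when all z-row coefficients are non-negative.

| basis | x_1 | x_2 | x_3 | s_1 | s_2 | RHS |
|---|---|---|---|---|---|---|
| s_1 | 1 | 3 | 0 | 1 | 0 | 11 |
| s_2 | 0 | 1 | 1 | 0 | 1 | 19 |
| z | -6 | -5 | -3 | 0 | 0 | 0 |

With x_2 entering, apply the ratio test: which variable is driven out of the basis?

Column x_2 entries and ratios — s_1: 11/3 = 11/3; s_2: 19/1 = 19.
Smallest ratio is 11/3 in the row of s_1, so s_1 leaves.

s_1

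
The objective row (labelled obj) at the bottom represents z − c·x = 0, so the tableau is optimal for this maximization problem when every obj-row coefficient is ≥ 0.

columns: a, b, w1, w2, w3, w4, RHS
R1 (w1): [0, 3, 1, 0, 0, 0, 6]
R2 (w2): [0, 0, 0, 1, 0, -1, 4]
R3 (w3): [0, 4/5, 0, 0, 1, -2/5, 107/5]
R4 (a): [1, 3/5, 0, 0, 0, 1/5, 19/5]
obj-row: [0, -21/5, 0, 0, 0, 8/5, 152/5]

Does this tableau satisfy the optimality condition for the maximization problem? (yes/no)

no

The obj-row has a negative entry -21/5 in column b, so it is not optimal.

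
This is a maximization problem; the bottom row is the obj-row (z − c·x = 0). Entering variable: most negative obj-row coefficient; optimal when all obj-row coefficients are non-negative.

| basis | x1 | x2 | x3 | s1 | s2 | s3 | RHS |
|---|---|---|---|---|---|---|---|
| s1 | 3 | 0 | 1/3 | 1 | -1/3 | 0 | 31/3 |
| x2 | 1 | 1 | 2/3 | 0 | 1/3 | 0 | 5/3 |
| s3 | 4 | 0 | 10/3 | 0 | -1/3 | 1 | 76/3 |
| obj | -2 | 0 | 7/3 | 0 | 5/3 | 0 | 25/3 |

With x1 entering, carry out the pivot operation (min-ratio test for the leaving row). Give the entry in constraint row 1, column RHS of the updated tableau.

16/3

Ratio test on column x1 — row 1: (31/3)/3 = 31/9; row 2: (5/3)/1 = 5/3; row 3: (76/3)/4 = 19/3. Minimum is 5/3 at row 2 (x2 leaves); pivot element 1.
Divide row 2 by 1; eliminate column x1 from the other rows.
Row 1 update in column RHS: 31/3 − 3·(5/3) = 16/3.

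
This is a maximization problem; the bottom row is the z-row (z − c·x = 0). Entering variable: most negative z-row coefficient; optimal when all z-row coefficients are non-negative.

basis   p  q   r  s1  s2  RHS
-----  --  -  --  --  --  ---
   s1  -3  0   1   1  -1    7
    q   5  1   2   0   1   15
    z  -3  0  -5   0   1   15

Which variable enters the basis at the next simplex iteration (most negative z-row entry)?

Negative z-row entries: p: -3, r: -5.
The most negative is -5 in column r, so r enters.

r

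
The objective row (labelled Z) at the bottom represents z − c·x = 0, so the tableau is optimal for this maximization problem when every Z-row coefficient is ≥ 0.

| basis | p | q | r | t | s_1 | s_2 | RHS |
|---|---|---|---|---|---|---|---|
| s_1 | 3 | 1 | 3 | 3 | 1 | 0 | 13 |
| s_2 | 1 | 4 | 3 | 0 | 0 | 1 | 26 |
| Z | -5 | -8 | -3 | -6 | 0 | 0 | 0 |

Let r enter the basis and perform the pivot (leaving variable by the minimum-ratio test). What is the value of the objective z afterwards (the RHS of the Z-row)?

13

Ratio test on column r — row 1: 13/3 = 13/3; row 2: 26/3 = 26/3. Minimum is 13/3 at row 1 (s_1 leaves); pivot element 3.
Pivot on row 1; the Z-row RHS becomes 0 − (-3)·(13/3) = 13.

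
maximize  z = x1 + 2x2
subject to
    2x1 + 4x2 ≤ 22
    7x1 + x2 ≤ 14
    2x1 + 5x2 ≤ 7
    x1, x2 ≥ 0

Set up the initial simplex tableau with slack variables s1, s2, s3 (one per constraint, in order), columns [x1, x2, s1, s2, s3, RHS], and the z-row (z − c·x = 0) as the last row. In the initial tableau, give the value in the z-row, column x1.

-1

The z-row carries the negated objective coefficients: the x1 entry is -1.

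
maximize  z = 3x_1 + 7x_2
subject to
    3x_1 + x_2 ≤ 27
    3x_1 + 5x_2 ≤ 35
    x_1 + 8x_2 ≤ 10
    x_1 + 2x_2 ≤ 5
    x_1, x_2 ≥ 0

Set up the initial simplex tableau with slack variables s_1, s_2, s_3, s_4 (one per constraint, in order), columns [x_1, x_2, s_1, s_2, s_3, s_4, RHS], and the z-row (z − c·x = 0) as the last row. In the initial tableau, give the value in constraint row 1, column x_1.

3

Constraint 1 has coefficient 3 on x_1.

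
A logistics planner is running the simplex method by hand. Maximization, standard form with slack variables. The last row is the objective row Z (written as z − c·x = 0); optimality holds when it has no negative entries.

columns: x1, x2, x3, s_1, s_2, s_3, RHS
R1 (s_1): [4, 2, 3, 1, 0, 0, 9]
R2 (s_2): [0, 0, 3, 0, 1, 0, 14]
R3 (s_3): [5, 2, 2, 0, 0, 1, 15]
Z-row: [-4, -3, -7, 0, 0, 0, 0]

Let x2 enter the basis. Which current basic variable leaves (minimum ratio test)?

Column x2 entries and ratios — s_1: 9/2 = 9/2; s_2: 0 ≤ 0, skip; s_3: 15/2 = 15/2.
Smallest ratio is 9/2 in the row of s_1, so s_1 leaves.

s_1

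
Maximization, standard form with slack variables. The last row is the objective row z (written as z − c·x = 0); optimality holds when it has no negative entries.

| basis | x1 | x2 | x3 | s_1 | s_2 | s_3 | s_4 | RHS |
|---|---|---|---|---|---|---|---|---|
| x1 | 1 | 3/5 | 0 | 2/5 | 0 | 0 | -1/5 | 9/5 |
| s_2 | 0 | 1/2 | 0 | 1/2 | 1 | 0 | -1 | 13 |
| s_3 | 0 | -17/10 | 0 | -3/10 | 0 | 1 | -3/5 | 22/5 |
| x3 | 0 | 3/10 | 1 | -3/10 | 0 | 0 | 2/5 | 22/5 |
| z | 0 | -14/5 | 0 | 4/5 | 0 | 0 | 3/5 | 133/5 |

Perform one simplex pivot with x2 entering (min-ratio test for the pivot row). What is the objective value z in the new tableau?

35

Ratio test on column x2 — row 1: (9/5)/(3/5) = 3; row 2: 13/(1/2) = 26; row 3: entry -17/10 ≤ 0; row 4: (22/5)/(3/10) = 44/3. Minimum is 3 at row 1 (x1 leaves); pivot element 3/5.
Pivot on row 1; the z-row RHS becomes 133/5 − (-14/5)·3 = 35.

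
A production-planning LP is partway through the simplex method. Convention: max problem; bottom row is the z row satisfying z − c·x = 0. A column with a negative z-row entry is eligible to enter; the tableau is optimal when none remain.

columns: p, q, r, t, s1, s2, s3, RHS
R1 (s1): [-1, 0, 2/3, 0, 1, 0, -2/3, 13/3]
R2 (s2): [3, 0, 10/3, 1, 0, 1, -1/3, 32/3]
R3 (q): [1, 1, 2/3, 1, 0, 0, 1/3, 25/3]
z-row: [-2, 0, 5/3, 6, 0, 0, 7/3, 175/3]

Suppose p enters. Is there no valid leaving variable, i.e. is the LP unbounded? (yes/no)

Column p has positive entries in row(s) 2, 3, so the ratio test bounds it — not unbounded.

no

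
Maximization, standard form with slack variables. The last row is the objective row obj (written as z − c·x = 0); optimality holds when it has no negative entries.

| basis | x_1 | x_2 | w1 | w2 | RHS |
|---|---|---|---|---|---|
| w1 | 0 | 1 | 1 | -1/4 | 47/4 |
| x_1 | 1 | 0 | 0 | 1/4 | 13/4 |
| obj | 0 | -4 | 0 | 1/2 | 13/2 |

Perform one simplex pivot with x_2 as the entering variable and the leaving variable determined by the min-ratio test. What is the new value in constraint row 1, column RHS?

47/4

Ratio test on column x_2 — row 1: (47/4)/1 = 47/4; row 2: entry 0 ≤ 0. Minimum is 47/4 at row 1 (w1 leaves); pivot element 1.
Divide row 1 by 1; eliminate column x_2 from the other rows.
In the new row 1, the RHS entry is the old entry divided by the pivot: (47/4)/1 = 47/4.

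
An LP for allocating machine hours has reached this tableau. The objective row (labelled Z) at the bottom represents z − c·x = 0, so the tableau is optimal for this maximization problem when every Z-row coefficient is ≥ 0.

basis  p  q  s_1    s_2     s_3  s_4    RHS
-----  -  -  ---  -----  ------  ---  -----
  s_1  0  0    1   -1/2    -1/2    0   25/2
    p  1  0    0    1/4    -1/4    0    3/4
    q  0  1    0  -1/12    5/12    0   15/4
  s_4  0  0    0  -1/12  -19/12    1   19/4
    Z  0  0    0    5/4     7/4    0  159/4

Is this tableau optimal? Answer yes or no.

Every Z-row coefficient is ≥ 0, so the tableau is optimal.

yes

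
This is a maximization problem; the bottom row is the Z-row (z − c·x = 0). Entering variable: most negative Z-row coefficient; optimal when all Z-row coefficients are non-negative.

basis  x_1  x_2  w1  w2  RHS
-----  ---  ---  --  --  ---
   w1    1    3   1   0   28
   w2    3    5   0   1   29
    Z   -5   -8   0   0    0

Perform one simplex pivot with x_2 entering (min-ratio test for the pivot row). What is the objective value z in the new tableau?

232/5

Ratio test on column x_2 — row 1: 28/3 = 28/3; row 2: 29/5 = 29/5. Minimum is 29/5 at row 2 (w2 leaves); pivot element 5.
Pivot on row 2; the Z-row RHS becomes 0 − (-8)·(29/5) = 232/5.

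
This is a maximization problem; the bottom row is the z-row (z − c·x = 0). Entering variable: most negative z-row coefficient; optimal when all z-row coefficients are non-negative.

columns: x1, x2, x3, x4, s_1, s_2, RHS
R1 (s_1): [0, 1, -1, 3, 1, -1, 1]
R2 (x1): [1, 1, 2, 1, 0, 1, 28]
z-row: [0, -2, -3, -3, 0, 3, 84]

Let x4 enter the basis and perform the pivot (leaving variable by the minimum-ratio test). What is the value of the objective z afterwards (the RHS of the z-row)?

85

Ratio test on column x4 — row 1: 1/3 = 1/3; row 2: 28/1 = 28. Minimum is 1/3 at row 1 (s_1 leaves); pivot element 3.
Pivot on row 1; the z-row RHS becomes 84 − (-3)·(1/3) = 85.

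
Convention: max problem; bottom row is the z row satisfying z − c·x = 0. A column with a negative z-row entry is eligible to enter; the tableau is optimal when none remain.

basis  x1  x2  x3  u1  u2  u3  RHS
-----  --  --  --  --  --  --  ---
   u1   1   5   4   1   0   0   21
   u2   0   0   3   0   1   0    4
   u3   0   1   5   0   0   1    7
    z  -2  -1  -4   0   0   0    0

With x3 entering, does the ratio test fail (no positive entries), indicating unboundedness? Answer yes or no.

no

Column x3 has positive entries in row(s) 1, 2, 3, so the ratio test bounds it — not unbounded.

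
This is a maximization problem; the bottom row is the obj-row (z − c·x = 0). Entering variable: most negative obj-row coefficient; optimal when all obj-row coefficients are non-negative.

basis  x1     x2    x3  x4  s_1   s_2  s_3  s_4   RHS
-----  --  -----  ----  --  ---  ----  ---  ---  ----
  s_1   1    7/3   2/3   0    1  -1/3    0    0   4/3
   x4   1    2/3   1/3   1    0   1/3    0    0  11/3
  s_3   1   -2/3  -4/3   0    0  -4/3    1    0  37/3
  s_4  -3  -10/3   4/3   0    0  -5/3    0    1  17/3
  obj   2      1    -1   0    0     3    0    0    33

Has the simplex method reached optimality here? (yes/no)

no

The obj-row has a negative entry -1 in column x3, so it is not optimal.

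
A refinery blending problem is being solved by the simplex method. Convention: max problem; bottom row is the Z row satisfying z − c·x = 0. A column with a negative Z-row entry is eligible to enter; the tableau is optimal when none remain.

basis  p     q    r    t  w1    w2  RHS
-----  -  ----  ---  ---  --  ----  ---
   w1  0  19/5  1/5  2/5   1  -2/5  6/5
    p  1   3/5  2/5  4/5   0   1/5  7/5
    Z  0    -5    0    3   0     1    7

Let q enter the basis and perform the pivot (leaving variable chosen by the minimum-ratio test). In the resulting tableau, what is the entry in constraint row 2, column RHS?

23/19

Ratio test on column q — row 1: (6/5)/(19/5) = 6/19; row 2: (7/5)/(3/5) = 7/3. Minimum is 6/19 at row 1 (w1 leaves); pivot element 19/5.
Divide row 1 by 19/5; eliminate column q from the other rows.
Row 2 update in column RHS: 7/5 − (3/5)·(6/19) = 23/19.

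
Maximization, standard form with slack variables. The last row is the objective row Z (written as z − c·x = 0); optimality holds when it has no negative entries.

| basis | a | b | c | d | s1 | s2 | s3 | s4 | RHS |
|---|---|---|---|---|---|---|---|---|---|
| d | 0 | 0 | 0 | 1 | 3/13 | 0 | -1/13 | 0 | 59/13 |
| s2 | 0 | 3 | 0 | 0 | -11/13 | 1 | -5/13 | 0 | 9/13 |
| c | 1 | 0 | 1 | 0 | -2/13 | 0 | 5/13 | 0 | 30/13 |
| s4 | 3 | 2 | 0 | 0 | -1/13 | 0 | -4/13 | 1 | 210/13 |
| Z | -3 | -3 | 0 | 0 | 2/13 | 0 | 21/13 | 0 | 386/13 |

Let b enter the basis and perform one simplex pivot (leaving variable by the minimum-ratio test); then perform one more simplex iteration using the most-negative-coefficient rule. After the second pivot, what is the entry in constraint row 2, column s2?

1/3

Ratio test on column b — row 1: entry 0 ≤ 0; row 2: (9/13)/3 = 3/13; row 3: entry 0 ≤ 0; row 4: (210/13)/2 = 105/13. Minimum is 3/13 at row 2 (s2 leaves); pivot element 3.
Divide row 2 by 3; eliminate column b from the other rows.
Second iteration: most negative Z-row entry is -3 in column a, so a enters.
Ratio test on column a — row 1: entry 0 ≤ 0; row 2: entry 0 ≤ 0; row 3: (30/13)/1 = 30/13; row 4: (204/13)/3 = 68/13. Minimum is 30/13 at row 3 (c leaves); pivot element 1.
Divide row 3 by 1; eliminate column a from the other rows.
After both pivots, the entry at constraint row 2, column s2 is 1/3.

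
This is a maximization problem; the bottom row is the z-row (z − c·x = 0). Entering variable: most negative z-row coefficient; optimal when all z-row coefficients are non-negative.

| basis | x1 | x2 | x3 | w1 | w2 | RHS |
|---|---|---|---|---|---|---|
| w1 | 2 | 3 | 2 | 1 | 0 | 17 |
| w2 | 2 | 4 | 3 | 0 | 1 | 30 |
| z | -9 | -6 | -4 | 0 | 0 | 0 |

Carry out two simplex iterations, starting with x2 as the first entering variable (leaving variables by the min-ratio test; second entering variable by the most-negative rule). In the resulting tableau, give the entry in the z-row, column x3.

Ratio test on column x2 — row 1: 17/3 = 17/3; row 2: 30/4 = 15/2. Minimum is 17/3 at row 1 (w1 leaves); pivot element 3.
Divide row 1 by 3; eliminate column x2 from the other rows.
Second iteration: most negative z-row entry is -5 in column x1, so x1 enters.
Ratio test on column x1 — row 1: (17/3)/(2/3) = 17/2; row 2: entry -2/3 ≤ 0. Minimum is 17/2 at row 1 (x2 leaves); pivot element 2/3.
Divide row 1 by 2/3; eliminate column x1 from the other rows.
After both pivots, the entry at the z-row, column x3 is 5.

5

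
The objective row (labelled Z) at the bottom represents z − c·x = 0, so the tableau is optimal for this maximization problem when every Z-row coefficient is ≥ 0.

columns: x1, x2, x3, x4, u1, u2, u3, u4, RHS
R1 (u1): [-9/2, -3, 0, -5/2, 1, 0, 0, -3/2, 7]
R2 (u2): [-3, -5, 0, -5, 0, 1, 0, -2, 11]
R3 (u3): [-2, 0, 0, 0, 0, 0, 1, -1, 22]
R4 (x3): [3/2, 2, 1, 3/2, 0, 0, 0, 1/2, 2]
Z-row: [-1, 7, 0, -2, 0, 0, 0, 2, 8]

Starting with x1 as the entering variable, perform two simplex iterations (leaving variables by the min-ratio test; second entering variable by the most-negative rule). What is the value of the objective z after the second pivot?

Ratio test on column x1 — row 1: entry -9/2 ≤ 0; row 2: entry -3 ≤ 0; row 3: entry -2 ≤ 0; row 4: 2/(3/2) = 4/3. Minimum is 4/3 at row 4 (x3 leaves); pivot element 3/2.
Pivot on row 4; the Z-row RHS becomes 8 − (-1)·(4/3) = 28/3.
Next entering variable (most negative Z-row entry -1): x4.
Ratio test on column x4 — row 1: 13/2 = 13/2; row 2: entry -2 ≤ 0; row 3: (74/3)/2 = 37/3; row 4: (4/3)/1 = 4/3. Minimum is 4/3 at row 4 (x1 leaves); pivot element 1.
After the second pivot the Z-row RHS is 28/3 − (-1)·(4/3) = 32/3.

32/3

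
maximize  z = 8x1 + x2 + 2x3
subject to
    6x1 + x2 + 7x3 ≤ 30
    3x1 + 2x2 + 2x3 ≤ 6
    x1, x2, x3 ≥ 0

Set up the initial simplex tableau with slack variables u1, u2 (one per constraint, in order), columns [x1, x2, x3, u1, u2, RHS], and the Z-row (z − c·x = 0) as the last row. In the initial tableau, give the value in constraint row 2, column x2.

Constraint 2 has coefficient 2 on x2.

2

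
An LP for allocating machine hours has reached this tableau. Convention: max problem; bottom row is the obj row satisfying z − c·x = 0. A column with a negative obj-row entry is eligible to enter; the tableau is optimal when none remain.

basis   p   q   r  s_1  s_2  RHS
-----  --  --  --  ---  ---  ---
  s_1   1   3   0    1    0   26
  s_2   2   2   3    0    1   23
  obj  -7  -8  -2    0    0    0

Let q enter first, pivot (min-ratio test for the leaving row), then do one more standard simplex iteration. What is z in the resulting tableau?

351/4

Ratio test on column q — row 1: 26/3 = 26/3; row 2: 23/2 = 23/2. Minimum is 26/3 at row 1 (s_1 leaves); pivot element 3.
Pivot on row 1; the obj-row RHS becomes 0 − (-8)·(26/3) = 208/3.
Next entering variable (most negative obj-row entry -13/3): p.
Ratio test on column p — row 1: (26/3)/(1/3) = 26; row 2: (17/3)/(4/3) = 17/4. Minimum is 17/4 at row 2 (s_2 leaves); pivot element 4/3.
After the second pivot the obj-row RHS is 208/3 − (-13/3)·(17/4) = 351/4.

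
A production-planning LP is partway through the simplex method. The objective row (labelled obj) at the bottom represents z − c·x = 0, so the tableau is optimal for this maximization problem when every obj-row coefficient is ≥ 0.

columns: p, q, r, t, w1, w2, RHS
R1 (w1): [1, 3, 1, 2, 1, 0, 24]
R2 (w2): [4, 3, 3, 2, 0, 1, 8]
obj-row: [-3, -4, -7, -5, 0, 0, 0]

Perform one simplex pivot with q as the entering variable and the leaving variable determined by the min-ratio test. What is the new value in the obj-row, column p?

Ratio test on column q — row 1: 24/3 = 8; row 2: 8/3 = 8/3. Minimum is 8/3 at row 2 (w2 leaves); pivot element 3.
Divide row 2 by 3; eliminate column q from the other rows.
obj-row update in column p: -3 − (-4)·(4/3) = 7/3.

7/3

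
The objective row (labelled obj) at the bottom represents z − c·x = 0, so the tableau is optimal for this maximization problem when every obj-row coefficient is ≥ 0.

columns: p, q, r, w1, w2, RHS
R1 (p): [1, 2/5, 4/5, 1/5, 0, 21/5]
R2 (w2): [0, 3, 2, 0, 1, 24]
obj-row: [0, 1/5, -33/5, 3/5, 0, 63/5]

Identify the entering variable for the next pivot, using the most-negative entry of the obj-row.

Negative obj-row entries: r: -33/5.
The most negative is -33/5 in column r, so r enters.

r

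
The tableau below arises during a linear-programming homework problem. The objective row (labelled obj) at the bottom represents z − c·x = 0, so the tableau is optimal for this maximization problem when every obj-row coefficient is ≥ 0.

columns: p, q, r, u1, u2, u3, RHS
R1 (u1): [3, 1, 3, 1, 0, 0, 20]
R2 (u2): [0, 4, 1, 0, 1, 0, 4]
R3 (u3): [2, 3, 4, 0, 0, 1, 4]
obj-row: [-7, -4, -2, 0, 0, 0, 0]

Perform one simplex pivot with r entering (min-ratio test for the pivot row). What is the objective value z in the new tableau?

2

Ratio test on column r — row 1: 20/3 = 20/3; row 2: 4/1 = 4; row 3: 4/4 = 1. Minimum is 1 at row 3 (u3 leaves); pivot element 4.
Pivot on row 3; the obj-row RHS becomes 0 − (-2)·1 = 2.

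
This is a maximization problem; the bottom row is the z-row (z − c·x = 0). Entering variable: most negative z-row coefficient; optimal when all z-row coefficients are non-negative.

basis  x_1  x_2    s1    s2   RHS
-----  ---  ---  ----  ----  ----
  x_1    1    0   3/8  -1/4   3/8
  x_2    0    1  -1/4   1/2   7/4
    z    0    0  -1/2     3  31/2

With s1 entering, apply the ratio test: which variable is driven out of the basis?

Column s1 entries and ratios — x_1: (3/8)/(3/8) = 1; x_2: -1/4 ≤ 0, skip.
Smallest ratio is 1 in the row of x_1, so x_1 leaves.

x_1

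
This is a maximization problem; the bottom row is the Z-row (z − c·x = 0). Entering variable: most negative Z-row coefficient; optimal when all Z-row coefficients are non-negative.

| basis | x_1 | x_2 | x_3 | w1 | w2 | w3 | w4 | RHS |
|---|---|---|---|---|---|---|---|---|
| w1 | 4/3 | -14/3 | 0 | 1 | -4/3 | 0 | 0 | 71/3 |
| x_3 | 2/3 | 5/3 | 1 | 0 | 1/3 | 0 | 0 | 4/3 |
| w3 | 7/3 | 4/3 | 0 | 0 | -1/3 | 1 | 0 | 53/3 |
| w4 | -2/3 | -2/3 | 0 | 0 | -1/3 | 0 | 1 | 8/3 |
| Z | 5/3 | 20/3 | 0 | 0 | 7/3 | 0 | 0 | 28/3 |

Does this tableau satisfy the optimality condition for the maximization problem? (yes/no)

Every Z-row coefficient is ≥ 0, so the tableau is optimal.

yes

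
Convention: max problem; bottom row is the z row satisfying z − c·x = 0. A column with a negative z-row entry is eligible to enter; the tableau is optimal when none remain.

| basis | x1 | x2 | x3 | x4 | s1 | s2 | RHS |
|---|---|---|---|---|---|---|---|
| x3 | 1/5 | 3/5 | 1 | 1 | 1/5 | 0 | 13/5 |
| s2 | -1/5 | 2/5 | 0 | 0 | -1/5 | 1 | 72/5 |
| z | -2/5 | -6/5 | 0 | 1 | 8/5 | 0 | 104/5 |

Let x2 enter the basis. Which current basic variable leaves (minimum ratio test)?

Column x2 entries and ratios — x3: (13/5)/(3/5) = 13/3; s2: (72/5)/(2/5) = 36.
Smallest ratio is 13/3 in the row of x3, so x3 leaves.

x3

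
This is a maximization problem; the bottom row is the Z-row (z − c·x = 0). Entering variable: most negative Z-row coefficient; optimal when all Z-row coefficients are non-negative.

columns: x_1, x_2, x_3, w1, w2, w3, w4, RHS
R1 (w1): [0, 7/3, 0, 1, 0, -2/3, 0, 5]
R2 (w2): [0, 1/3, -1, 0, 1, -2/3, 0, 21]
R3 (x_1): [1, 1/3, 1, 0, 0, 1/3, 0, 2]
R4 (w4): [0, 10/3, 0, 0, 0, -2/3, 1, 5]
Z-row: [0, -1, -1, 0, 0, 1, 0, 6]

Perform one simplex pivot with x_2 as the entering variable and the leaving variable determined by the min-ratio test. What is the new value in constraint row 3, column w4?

-1/10

Ratio test on column x_2 — row 1: 5/(7/3) = 15/7; row 2: 21/(1/3) = 63; row 3: 2/(1/3) = 6; row 4: 5/(10/3) = 3/2. Minimum is 3/2 at row 4 (w4 leaves); pivot element 10/3.
Divide row 4 by 10/3; eliminate column x_2 from the other rows.
Row 3 update in column w4: 0 − (1/3)·(3/10) = -1/10.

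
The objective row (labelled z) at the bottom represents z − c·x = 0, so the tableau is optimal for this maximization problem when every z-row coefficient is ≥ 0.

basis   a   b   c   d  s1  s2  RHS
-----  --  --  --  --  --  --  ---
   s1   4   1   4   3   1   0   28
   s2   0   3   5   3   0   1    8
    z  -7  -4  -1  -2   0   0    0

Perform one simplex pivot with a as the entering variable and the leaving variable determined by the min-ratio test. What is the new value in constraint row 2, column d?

Ratio test on column a — row 1: 28/4 = 7; row 2: entry 0 ≤ 0. Minimum is 7 at row 1 (s1 leaves); pivot element 4.
Divide row 1 by 4; eliminate column a from the other rows.
Row 2 update in column d: 3 − 0·(3/4) = 3.

3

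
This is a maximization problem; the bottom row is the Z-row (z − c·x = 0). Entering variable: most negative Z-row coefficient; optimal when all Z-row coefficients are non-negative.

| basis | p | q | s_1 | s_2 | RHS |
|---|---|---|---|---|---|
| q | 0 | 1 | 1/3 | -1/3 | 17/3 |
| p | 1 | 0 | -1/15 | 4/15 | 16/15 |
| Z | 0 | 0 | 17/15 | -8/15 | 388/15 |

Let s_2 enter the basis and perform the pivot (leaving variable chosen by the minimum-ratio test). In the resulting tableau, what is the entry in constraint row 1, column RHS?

Ratio test on column s_2 — row 1: entry -1/3 ≤ 0; row 2: (16/15)/(4/15) = 4. Minimum is 4 at row 2 (p leaves); pivot element 4/15.
Divide row 2 by 4/15; eliminate column s_2 from the other rows.
Row 1 update in column RHS: 17/3 − (-1/3)·4 = 7.

7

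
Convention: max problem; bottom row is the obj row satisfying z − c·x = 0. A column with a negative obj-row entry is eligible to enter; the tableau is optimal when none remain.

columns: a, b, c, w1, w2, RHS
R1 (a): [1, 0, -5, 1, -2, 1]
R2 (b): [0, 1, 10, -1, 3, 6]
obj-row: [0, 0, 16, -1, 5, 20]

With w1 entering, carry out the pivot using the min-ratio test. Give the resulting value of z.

Ratio test on column w1 — row 1: 1/1 = 1; row 2: entry -1 ≤ 0. Minimum is 1 at row 1 (a leaves); pivot element 1.
Pivot on row 1; the obj-row RHS becomes 20 − (-1)·1 = 21.

21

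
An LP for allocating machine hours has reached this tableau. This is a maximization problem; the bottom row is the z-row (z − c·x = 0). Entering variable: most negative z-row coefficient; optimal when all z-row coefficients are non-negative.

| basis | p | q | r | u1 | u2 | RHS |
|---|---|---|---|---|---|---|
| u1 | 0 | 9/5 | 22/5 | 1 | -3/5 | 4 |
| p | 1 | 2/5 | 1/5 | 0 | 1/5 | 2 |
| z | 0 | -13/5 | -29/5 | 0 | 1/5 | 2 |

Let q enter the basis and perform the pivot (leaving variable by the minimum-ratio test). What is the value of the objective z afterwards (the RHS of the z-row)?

70/9

Ratio test on column q — row 1: 4/(9/5) = 20/9; row 2: 2/(2/5) = 5. Minimum is 20/9 at row 1 (u1 leaves); pivot element 9/5.
Pivot on row 1; the z-row RHS becomes 2 − (-13/5)·(20/9) = 70/9.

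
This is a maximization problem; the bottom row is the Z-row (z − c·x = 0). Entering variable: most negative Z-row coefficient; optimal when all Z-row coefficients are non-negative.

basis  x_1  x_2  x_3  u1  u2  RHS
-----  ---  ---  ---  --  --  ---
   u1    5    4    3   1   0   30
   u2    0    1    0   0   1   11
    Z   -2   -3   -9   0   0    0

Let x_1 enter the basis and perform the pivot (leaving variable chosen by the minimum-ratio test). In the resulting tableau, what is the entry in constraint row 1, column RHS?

Ratio test on column x_1 — row 1: 30/5 = 6; row 2: entry 0 ≤ 0. Minimum is 6 at row 1 (u1 leaves); pivot element 5.
Divide row 1 by 5; eliminate column x_1 from the other rows.
In the new row 1, the RHS entry is the old entry divided by the pivot: 30/5 = 6.

6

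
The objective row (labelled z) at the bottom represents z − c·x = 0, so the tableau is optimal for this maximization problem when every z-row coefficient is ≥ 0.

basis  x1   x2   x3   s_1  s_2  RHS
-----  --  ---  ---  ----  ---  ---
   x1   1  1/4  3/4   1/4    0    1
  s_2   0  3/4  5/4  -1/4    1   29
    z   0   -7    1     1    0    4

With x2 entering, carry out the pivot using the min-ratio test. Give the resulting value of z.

Ratio test on column x2 — row 1: 1/(1/4) = 4; row 2: 29/(3/4) = 116/3. Minimum is 4 at row 1 (x1 leaves); pivot element 1/4.
Pivot on row 1; the z-row RHS becomes 4 − (-7)·4 = 32.

32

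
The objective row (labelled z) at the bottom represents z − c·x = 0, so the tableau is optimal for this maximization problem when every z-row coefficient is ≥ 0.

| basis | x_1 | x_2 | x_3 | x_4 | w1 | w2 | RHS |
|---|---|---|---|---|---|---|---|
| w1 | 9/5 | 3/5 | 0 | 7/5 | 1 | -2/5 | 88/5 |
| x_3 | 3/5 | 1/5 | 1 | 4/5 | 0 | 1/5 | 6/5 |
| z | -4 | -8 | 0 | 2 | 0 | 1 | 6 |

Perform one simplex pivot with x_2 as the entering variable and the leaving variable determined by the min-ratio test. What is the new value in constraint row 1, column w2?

-1

Ratio test on column x_2 — row 1: (88/5)/(3/5) = 88/3; row 2: (6/5)/(1/5) = 6. Minimum is 6 at row 2 (x_3 leaves); pivot element 1/5.
Divide row 2 by 1/5; eliminate column x_2 from the other rows.
Row 1 update in column w2: -2/5 − (3/5)·1 = -1.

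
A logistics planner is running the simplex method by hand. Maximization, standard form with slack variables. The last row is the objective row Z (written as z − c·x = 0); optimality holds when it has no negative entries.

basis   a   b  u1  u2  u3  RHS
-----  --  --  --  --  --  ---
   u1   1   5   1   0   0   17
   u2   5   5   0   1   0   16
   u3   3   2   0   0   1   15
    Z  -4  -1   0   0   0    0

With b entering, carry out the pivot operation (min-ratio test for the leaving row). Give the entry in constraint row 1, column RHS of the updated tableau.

Ratio test on column b — row 1: 17/5 = 17/5; row 2: 16/5 = 16/5; row 3: 15/2 = 15/2. Minimum is 16/5 at row 2 (u2 leaves); pivot element 5.
Divide row 2 by 5; eliminate column b from the other rows.
Row 1 update in column RHS: 17 − 5·(16/5) = 1.

1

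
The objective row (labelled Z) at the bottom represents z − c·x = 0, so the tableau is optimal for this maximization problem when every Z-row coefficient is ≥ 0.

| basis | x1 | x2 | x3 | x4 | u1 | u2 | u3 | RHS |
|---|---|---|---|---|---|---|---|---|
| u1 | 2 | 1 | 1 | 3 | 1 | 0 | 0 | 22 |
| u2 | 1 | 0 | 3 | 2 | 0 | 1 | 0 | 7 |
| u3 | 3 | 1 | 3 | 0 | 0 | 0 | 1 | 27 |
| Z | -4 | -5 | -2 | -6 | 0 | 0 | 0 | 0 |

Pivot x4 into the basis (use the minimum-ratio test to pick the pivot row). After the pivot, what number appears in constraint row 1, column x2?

1

Ratio test on column x4 — row 1: 22/3 = 22/3; row 2: 7/2 = 7/2; row 3: entry 0 ≤ 0. Minimum is 7/2 at row 2 (u2 leaves); pivot element 2.
Divide row 2 by 2; eliminate column x4 from the other rows.
Row 1 update in column x2: 1 − 3·0 = 1.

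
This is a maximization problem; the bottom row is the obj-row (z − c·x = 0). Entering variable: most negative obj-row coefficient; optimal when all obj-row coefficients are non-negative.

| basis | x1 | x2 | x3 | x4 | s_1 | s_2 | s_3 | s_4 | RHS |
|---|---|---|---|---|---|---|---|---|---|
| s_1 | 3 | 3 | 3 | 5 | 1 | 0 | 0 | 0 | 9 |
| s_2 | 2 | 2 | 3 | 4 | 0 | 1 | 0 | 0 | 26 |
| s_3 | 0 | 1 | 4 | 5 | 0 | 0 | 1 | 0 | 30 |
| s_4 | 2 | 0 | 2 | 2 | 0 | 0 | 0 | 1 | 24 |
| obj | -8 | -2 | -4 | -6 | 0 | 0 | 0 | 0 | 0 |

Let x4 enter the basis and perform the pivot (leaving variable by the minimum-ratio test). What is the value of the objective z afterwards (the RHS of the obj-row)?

Ratio test on column x4 — row 1: 9/5 = 9/5; row 2: 26/4 = 13/2; row 3: 30/5 = 6; row 4: 24/2 = 12. Minimum is 9/5 at row 1 (s_1 leaves); pivot element 5.
Pivot on row 1; the obj-row RHS becomes 0 − (-6)·(9/5) = 54/5.

54/5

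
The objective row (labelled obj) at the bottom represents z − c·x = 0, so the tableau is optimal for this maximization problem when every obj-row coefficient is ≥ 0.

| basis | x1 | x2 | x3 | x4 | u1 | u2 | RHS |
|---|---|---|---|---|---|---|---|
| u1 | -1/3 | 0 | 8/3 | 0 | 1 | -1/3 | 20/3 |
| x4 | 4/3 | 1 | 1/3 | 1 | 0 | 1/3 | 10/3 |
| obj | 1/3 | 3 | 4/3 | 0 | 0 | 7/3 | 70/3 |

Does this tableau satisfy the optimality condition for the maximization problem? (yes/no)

Every obj-row coefficient is ≥ 0, so the tableau is optimal.

yes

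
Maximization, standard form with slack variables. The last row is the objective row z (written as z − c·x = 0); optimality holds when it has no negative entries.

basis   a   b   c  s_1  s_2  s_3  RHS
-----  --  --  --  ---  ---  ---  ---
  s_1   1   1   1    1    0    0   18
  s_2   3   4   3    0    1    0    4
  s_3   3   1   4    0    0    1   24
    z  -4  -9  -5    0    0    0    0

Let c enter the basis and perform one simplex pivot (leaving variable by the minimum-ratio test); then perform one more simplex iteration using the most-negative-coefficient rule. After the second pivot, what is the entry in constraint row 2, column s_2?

1/4

Ratio test on column c — row 1: 18/1 = 18; row 2: 4/3 = 4/3; row 3: 24/4 = 6. Minimum is 4/3 at row 2 (s_2 leaves); pivot element 3.
Divide row 2 by 3; eliminate column c from the other rows.
Second iteration: most negative z-row entry is -7/3 in column b, so b enters.
Ratio test on column b — row 1: entry -1/3 ≤ 0; row 2: (4/3)/(4/3) = 1; row 3: entry -13/3 ≤ 0. Minimum is 1 at row 2 (c leaves); pivot element 4/3.
Divide row 2 by 4/3; eliminate column b from the other rows.
After both pivots, the entry at constraint row 2, column s_2 is 1/4.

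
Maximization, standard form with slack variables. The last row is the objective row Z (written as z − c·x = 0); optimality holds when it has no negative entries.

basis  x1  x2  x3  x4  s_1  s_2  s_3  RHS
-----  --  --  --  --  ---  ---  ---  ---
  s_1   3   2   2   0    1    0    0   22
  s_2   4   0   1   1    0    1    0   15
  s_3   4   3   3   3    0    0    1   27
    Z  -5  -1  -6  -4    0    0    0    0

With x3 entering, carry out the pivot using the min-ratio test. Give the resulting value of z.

54

Ratio test on column x3 — row 1: 22/2 = 11; row 2: 15/1 = 15; row 3: 27/3 = 9. Minimum is 9 at row 3 (s_3 leaves); pivot element 3.
Pivot on row 3; the Z-row RHS becomes 0 − (-6)·9 = 54.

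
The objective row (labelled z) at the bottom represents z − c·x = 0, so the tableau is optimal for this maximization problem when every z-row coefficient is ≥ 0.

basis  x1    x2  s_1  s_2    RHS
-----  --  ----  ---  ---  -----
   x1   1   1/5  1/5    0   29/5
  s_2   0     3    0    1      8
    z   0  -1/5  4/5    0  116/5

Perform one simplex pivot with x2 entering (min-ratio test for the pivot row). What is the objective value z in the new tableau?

356/15

Ratio test on column x2 — row 1: (29/5)/(1/5) = 29; row 2: 8/3 = 8/3. Minimum is 8/3 at row 2 (s_2 leaves); pivot element 3.
Pivot on row 2; the z-row RHS becomes 116/5 − (-1/5)·(8/3) = 356/15.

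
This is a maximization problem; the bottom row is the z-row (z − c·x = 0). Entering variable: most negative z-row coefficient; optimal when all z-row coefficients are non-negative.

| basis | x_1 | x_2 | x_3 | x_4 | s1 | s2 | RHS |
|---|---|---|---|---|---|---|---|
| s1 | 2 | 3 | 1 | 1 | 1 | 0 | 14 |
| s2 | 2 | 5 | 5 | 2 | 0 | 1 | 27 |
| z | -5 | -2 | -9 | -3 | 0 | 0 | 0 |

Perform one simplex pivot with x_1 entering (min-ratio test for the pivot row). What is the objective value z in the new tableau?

35

Ratio test on column x_1 — row 1: 14/2 = 7; row 2: 27/2 = 27/2. Minimum is 7 at row 1 (s1 leaves); pivot element 2.
Pivot on row 1; the z-row RHS becomes 0 − (-5)·7 = 35.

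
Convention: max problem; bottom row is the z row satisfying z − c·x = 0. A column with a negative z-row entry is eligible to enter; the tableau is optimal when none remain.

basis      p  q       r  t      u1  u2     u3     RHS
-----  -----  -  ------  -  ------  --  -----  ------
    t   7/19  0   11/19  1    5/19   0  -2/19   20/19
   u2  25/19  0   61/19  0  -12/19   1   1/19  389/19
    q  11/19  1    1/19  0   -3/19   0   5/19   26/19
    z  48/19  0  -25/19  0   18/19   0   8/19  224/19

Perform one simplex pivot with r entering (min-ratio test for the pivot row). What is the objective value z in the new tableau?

Ratio test on column r — row 1: (20/19)/(11/19) = 20/11; row 2: (389/19)/(61/19) = 389/61; row 3: (26/19)/(1/19) = 26. Minimum is 20/11 at row 1 (t leaves); pivot element 11/19.
Pivot on row 1; the z-row RHS becomes 224/19 − (-25/19)·(20/11) = 156/11.

156/11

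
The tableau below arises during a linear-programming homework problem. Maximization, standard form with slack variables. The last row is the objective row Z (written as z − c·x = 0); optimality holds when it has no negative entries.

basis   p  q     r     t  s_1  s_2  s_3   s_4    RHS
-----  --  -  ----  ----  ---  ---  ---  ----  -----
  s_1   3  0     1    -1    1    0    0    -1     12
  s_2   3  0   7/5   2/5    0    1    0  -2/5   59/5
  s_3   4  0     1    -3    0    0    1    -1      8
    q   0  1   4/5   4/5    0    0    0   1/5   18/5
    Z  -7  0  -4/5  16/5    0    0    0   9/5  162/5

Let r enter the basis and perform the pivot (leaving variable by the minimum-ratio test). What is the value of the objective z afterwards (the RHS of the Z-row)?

36

Ratio test on column r — row 1: 12/1 = 12; row 2: (59/5)/(7/5) = 59/7; row 3: 8/1 = 8; row 4: (18/5)/(4/5) = 9/2. Minimum is 9/2 at row 4 (q leaves); pivot element 4/5.
Pivot on row 4; the Z-row RHS becomes 162/5 − (-4/5)·(9/2) = 36.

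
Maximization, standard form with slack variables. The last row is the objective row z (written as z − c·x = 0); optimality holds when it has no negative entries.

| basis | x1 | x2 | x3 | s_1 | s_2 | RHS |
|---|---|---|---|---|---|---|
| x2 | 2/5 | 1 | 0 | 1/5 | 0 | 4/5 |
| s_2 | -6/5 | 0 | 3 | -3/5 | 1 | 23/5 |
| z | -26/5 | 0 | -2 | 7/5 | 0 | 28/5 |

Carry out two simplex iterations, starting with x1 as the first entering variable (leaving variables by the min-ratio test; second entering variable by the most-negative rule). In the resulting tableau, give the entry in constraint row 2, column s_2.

Ratio test on column x1 — row 1: (4/5)/(2/5) = 2; row 2: entry -6/5 ≤ 0. Minimum is 2 at row 1 (x2 leaves); pivot element 2/5.
Divide row 1 by 2/5; eliminate column x1 from the other rows.
Second iteration: most negative z-row entry is -2 in column x3, so x3 enters.
Ratio test on column x3 — row 1: entry 0 ≤ 0; row 2: 7/3 = 7/3. Minimum is 7/3 at row 2 (s_2 leaves); pivot element 3.
Divide row 2 by 3; eliminate column x3 from the other rows.
After both pivots, the entry at constraint row 2, column s_2 is 1/3.

1/3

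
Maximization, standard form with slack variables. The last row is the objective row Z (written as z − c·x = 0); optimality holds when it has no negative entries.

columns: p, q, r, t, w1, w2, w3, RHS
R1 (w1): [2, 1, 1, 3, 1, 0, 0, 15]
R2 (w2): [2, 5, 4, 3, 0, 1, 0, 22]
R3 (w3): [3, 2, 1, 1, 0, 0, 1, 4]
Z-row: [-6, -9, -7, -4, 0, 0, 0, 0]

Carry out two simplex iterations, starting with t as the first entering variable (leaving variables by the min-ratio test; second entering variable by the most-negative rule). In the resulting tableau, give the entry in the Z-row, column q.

5

Ratio test on column t — row 1: 15/3 = 5; row 2: 22/3 = 22/3; row 3: 4/1 = 4. Minimum is 4 at row 3 (w3 leaves); pivot element 1.
Divide row 3 by 1; eliminate column t from the other rows.
Second iteration: most negative Z-row entry is -3 in column r, so r enters.
Ratio test on column r — row 1: entry -2 ≤ 0; row 2: 10/1 = 10; row 3: 4/1 = 4. Minimum is 4 at row 3 (t leaves); pivot element 1.
Divide row 3 by 1; eliminate column r from the other rows.
After both pivots, the entry at the Z-row, column q is 5.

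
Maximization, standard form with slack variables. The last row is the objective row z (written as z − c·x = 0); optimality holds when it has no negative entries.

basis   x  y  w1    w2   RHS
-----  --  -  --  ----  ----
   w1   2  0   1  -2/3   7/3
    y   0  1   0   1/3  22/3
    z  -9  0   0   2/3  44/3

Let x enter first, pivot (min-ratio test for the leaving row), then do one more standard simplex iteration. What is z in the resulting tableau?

153/2

Ratio test on column x — row 1: (7/3)/2 = 7/6; row 2: entry 0 ≤ 0. Minimum is 7/6 at row 1 (w1 leaves); pivot element 2.
Pivot on row 1; the z-row RHS becomes 44/3 − (-9)·(7/6) = 151/6.
Next entering variable (most negative z-row entry -7/3): w2.
Ratio test on column w2 — row 1: entry -1/3 ≤ 0; row 2: (22/3)/(1/3) = 22. Minimum is 22 at row 2 (y leaves); pivot element 1/3.
After the second pivot the z-row RHS is 151/6 − (-7/3)·22 = 153/2.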